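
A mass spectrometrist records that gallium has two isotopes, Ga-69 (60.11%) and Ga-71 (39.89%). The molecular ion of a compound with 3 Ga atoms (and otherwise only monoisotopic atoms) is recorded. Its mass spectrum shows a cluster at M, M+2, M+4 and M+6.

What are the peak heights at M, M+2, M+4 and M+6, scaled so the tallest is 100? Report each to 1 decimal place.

The 3 Ga atoms are independent, so intensities follow the terms of (0.6011 + 0.3989)^3.
P(M) = 0.6011^3 = 0.217190
P(M+2) = 3 × 0.6011^2 × 0.3989^1 = 0.432393
P(M+4) = 3 × 0.6011^1 × 0.3989^2 = 0.286943
P(M+6) = 0.3989^3 = 0.063473
The M+2 peak is largest (0.432393); scaling to 100 gives 50.2 : 100.0 : 66.4 : 14.7.

50.2 : 100.0 : 66.4 : 14.7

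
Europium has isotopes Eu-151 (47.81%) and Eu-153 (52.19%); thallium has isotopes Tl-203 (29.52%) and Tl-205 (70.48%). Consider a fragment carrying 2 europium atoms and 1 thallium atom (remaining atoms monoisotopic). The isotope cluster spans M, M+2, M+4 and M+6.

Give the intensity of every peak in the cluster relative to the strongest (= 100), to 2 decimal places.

15.61 : 71.37 : 100.00 : 44.42

Europium pattern (n=2): 0.22857961 : 0.49904078 : 0.27237961
Thallium pattern (n=1): 0.2952 : 0.7048
Convolve the two distributions (both contribute in 2-u steps):
  M: 0.22857961×0.2952 = 0.067477
  M+2: 0.22857961×0.7048 + 0.49904078×0.2952 = 0.308420
  M+4: 0.49904078×0.7048 + 0.27237961×0.2952 = 0.432130
  M+6: 0.27237961×0.7048 = 0.191973
Scale to base peak (0.432130) = 100: 15.61 : 71.37 : 100.00 : 44.42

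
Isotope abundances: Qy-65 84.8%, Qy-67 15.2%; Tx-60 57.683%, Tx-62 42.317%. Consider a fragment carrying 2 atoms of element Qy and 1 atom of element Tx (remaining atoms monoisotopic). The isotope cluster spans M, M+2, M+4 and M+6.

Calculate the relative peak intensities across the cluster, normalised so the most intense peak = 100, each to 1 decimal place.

Element Qy pattern (n=2): 0.719104 : 0.257792 : 0.023104
Element Tx pattern (n=1): 0.57683 : 0.42317
Convolve the two distributions (both contribute in 2-u steps):
  M: 0.719104×0.57683 = 0.414801
  M+2: 0.719104×0.42317 + 0.257792×0.57683 = 0.453005
  M+4: 0.257792×0.42317 + 0.023104×0.57683 = 0.122417
  M+6: 0.023104×0.42317 = 0.009777
Scale to base peak (0.453005) = 100: 91.6 : 100.0 : 27.0 : 2.2

91.6 : 100.0 : 27.0 : 2.2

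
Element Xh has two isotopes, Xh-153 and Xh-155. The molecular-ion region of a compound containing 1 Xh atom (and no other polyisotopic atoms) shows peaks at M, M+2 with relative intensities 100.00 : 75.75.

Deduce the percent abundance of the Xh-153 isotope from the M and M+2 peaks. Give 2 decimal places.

Let p = fractional abundance of Xh-153. I(M+2)/I(M) = [C(1,1)·p^0·(1−p)] / p^1 = 1·(1−p)/p = 75.75/100.00 = 0.7575
(1−p)/p = 0.7575/1 = 0.7575  ⇒  p = 1/(1 + 0.7575) = 0.5690
Xh-153: 56.90%, Xh-155: 43.10%.

56.90%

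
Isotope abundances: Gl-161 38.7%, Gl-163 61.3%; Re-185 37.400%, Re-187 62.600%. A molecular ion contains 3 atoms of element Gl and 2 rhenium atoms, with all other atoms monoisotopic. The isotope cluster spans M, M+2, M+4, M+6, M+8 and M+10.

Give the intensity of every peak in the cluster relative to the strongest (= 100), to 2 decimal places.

Element Gl pattern (n=3): 0.0579606 : 0.27542519 : 0.43626781 : 0.2303464
Rhenium pattern (n=2): 0.139876 : 0.468248 : 0.391876
Convolve the two distributions (both contribute in 2-u steps):
  M: 0.0579606×0.139876 = 0.008107
  M+2: 0.0579606×0.468248 + 0.27542519×0.139876 = 0.065665
  M+4: 0.0579606×0.391876 + 0.27542519×0.468248 + 0.43626781×0.139876 = 0.212704
  M+6: 0.27542519×0.391876 + 0.43626781×0.468248 + 0.2303464×0.139876 = 0.344434
  M+8: 0.43626781×0.391876 + 0.2303464×0.468248 = 0.278822
  M+10: 0.2303464×0.391876 = 0.090267
Scale to base peak (0.344434) = 100: 2.35 : 19.06 : 61.75 : 100.00 : 80.95 : 26.21

2.35 : 19.06 : 61.75 : 100.00 : 80.95 : 26.21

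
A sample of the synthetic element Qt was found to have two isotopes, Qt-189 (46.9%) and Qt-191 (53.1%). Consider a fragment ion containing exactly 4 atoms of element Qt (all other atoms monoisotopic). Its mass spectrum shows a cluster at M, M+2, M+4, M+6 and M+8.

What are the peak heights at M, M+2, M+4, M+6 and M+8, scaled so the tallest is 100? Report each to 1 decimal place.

The 4 Qt atoms are independent, so intensities follow the terms of (0.469 + 0.531)^4.
P(M) = 0.469^4 = 0.048383
P(M+2) = 4 × 0.469^3 × 0.531^1 = 0.219115
P(M+4) = 6 × 0.469^2 × 0.531^2 = 0.372123
P(M+6) = 4 × 0.469^1 × 0.531^3 = 0.280877
P(M+8) = 0.531^4 = 0.079502
The M+4 peak is largest (0.372123); scaling to 100 gives 13.0 : 58.9 : 100.0 : 75.5 : 21.4.

13.0 : 58.9 : 100.0 : 75.5 : 21.4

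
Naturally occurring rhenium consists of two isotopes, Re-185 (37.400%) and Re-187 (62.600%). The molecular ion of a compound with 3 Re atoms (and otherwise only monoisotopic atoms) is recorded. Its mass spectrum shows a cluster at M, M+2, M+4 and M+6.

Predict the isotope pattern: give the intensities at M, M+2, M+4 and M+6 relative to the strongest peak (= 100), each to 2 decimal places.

11.90 : 59.74 : 100.00 : 55.79

Each Re atom is independently Re-185 (p = 0.37400) or Re-187 (q = 0.62600); the cluster is the binomial expansion (p + q)^3.
P(M) = 0.37400^3 = 0.052314
P(M+2) = 3 × 0.37400^2 × 0.62600^1 = 0.262687
P(M+4) = 3 × 0.37400^1 × 0.62600^2 = 0.439685
P(M+6) = 0.62600^3 = 0.245314
The M+4 peak is largest (0.439685); scaling to 100 gives 11.90 : 59.74 : 100.00 : 55.79.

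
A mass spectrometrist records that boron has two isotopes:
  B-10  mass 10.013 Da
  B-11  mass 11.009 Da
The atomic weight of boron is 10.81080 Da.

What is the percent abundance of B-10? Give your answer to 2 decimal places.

Writing the weighted mean with unknown fraction x of B-10:
10.013·x + 11.009·(1 − x) = 10.81080
(10.013 − 11.009)·x = 10.81080 − 11.009
x = -0.19820 / -0.996 = 0.19900 → 19.90% B-10, 80.10% B-11.

19.90%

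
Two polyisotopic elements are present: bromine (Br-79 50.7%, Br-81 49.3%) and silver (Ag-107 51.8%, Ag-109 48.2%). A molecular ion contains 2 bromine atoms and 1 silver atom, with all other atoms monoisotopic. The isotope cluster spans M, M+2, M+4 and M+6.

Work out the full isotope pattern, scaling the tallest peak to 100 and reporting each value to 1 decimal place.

34.8 : 100.0 : 95.8 : 30.6

Bromine pattern (n=2): 0.257049 : 0.499902 : 0.243049
Silver pattern (n=1): 0.5180 : 0.4820
Convolve the two distributions (both contribute in 2-u steps):
  M: 0.257049×0.5180 = 0.133151
  M+2: 0.257049×0.4820 + 0.499902×0.5180 = 0.382847
  M+4: 0.499902×0.4820 + 0.243049×0.5180 = 0.366852
  M+6: 0.243049×0.4820 = 0.117150
Scale to base peak (0.382847) = 100: 34.8 : 100.0 : 95.8 : 30.6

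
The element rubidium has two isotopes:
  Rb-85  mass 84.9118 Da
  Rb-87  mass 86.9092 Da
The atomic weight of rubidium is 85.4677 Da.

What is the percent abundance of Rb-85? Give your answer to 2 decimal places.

With x = fraction of Rb-85 (so Rb-87 is 1 − x):
84.9118·x + 86.9092·(1 − x) = 85.4677
(84.9118 − 86.9092)·x = 85.4677 − 86.9092
x = -1.4415 / -1.9974 = 0.72169 → 72.17% Rb-85, 27.83% Rb-87.

72.17%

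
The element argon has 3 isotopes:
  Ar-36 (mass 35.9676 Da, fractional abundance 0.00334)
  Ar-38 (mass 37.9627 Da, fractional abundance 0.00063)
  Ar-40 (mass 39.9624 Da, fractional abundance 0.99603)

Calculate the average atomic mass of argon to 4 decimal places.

39.9478 Da

Weight each isotope mass by its fractional abundance: 0.00334 × 35.9676 + 0.00063 × 37.9627 + 0.99603 × 39.9624
= 0.12013 + 0.02392 + 39.80375 = 39.94780 Da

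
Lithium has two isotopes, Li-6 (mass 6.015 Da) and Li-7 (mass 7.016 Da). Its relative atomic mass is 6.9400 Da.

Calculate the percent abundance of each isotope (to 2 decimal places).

With x = fraction of Li-6 (so Li-7 is 1 − x):
6.015·x + 7.016·(1 − x) = 6.9400
(6.015 − 7.016)·x = 6.9400 − 7.016
x = -0.0760 / -1.001 = 0.07592 → 7.59% Li-6, 92.41% Li-7.

Li-6: 7.59%, Li-7: 92.41%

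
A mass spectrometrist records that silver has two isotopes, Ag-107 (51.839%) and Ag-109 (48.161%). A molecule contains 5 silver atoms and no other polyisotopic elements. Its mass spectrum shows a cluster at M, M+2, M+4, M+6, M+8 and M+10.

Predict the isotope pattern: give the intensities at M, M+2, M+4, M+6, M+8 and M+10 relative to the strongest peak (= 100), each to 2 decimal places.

Expanding (0.51839 + 0.48161)^5:
P(M) = 0.51839^5 = 0.037435
P(M+2) = 5 × 0.51839^4 × 0.48161^1 = 0.173897
P(M+4) = 10 × 0.51839^3 × 0.48161^2 = 0.323118
P(M+6) = 10 × 0.51839^2 × 0.48161^3 = 0.300192
P(M+8) = 5 × 0.51839^1 × 0.48161^4 = 0.139447
P(M+10) = 0.48161^5 = 0.025911
The M+4 peak is largest (0.323118); scaling to 100 gives 11.59 : 53.82 : 100.00 : 92.90 : 43.16 : 8.02.

11.59 : 53.82 : 100.00 : 92.90 : 43.16 : 8.02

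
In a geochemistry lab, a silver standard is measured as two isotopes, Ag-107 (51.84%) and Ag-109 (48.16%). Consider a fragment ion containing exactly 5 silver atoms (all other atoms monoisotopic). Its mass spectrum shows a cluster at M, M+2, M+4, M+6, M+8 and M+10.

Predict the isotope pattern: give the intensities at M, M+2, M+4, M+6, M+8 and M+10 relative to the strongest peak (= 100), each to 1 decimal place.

The 5 Ag atoms are independent, so intensities follow the terms of (0.5184 + 0.4816)^5.
P(M) = 0.5184^5 = 0.037439
P(M+2) = 5 × 0.5184^4 × 0.4816^1 = 0.173907
P(M+4) = 10 × 0.5184^3 × 0.4816^2 = 0.323123
P(M+6) = 10 × 0.5184^2 × 0.4816^3 = 0.300185
P(M+8) = 5 × 0.5184^1 × 0.4816^4 = 0.139438
P(M+10) = 0.4816^5 = 0.025908
The M+4 peak is largest (0.323123); scaling to 100 gives 11.6 : 53.8 : 100.0 : 92.9 : 43.2 : 8.0.

11.6 : 53.8 : 100.0 : 92.9 : 43.2 : 8.0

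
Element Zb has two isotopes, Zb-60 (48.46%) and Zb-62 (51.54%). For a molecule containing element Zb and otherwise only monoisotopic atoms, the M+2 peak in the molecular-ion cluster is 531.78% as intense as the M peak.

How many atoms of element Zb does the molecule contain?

5

The M+2/M ratio from n Zb atoms is n · q/p = n · 0.5154/0.4846.
n = 5.3178 × 0.4846/0.5154 = 5.00 ≈ 5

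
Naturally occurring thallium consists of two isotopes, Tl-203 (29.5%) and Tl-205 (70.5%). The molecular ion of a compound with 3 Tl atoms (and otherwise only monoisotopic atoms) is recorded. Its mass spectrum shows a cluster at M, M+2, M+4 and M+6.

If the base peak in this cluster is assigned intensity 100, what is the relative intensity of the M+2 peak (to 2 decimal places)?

Binomial terms of (0.295 + 0.705)^3: M 0.0257, M+2 0.1841, M+4 0.4399, M+6 0.3504 → M+4 is the base peak.
P(M+4) = C(3,2) × 0.295^1 × 0.705^2 = 3 × 0.2950 × 0.497025 = 0.439867 (base)
P(M+2) = C(3,1) × 0.295^2 × 0.705^1 = 3 × 0.087025 × 0.7050 = 0.184058
Relative intensity = 0.184058 / 0.439867 × 100 = 41.84

41.84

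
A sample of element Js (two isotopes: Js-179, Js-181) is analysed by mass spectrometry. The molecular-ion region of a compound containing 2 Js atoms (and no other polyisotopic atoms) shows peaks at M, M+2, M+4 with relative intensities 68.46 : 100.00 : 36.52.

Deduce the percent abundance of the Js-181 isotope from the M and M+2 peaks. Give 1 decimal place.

42.2%

Write p for the Js-179 fraction. I(M+2)/I(M) = [C(2,1)·p^1·(1−p)] / p^2 = 2·(1−p)/p = 100.00/68.46 = 1.4607
(1−p)/p = 1.4607/2 = 0.7304  ⇒  p = 1/(1 + 0.7304) = 0.5779
Js-179: 57.8%, Js-181: 42.2%.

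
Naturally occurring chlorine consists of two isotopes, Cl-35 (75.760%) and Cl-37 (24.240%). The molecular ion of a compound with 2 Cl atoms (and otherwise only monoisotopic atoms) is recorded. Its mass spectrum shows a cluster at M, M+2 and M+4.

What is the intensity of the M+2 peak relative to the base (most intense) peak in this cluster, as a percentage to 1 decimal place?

64.0%

Term probabilities: M 0.5740, M+2 0.3673, M+4 0.0588. Base peak = M.
P(M) = C(2,0) × 0.75760^2 × 0.24240^0 = 1 × 0.57395776 × 1.0000 = 0.573958 (base)
P(M+2) = C(2,1) × 0.75760^1 × 0.24240^1 = 2 × 0.7576 × 0.2424 = 0.367284
Relative intensity = 0.367284 / 0.573958 × 100 = 64.0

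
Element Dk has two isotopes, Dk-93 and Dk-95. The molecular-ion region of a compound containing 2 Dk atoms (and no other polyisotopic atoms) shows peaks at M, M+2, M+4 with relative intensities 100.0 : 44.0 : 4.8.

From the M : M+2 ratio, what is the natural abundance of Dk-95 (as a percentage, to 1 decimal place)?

18.0%

Write p for the Dk-93 fraction. I(M+2)/I(M) = [C(2,1)·p^1·(1−p)] / p^2 = 2·(1−p)/p = 44.0/100.0 = 0.4400
(1−p)/p = 0.4400/2 = 0.2200  ⇒  p = 1/(1 + 0.2200) = 0.8197
Dk-93: 82.0%, Dk-95: 18.0%.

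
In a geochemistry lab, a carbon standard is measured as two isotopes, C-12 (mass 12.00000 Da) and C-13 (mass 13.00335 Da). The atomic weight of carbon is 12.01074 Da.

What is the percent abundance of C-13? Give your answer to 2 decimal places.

1.07%

Let x be the fractional abundance of C-12; then C-13 has abundance 1 − x.
12.00000·x + 13.00335·(1 − x) = 12.01074
(12.00000 − 13.00335)·x = 12.01074 − 13.00335
x = -0.99261 / -1.00335 = 0.98930 → 98.93% C-12, 1.07% C-13.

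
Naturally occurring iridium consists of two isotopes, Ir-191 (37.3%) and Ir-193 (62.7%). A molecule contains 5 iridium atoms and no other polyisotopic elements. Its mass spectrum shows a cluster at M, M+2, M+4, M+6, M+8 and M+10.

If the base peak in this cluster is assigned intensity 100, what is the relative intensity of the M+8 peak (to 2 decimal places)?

Term probabilities: M 0.0072, M+2 0.0607, M+4 0.2040, M+6 0.3429, M+8 0.2882, M+10 0.0969. Base peak = M+6.
P(M+6) = C(5,3) × 0.373^2 × 0.627^3 = 10 × 0.139129 × 0.24649188 = 0.342942 (base)
P(M+8) = C(5,4) × 0.373^1 × 0.627^4 = 5 × 0.3730 × 0.15455041 = 0.288237
Relative intensity = 0.288237 / 0.342942 × 100 = 84.05

84.05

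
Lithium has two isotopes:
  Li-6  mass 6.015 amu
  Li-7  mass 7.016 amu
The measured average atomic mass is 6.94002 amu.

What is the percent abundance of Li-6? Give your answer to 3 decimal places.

7.590%

With x = fraction of Li-6 (so Li-7 is 1 − x):
6.015·x + 7.016·(1 − x) = 6.94002
(6.015 − 7.016)·x = 6.94002 − 7.016
x = -0.07598 / -1.001 = 0.07590 → 7.590% Li-6, 92.410% Li-7.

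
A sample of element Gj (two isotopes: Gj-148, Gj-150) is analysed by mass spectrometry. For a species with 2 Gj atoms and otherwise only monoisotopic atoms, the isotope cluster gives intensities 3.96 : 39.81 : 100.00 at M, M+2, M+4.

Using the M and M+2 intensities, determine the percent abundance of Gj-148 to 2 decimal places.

If p is the fraction of Gj that is Gj-148, then I(M+2)/I(M) = [C(2,1)·p^1·(1−p)] / p^2 = 2·(1−p)/p = 39.81/3.96 = 10.0530
(1−p)/p = 10.0530/2 = 5.0265  ⇒  p = 1/(1 + 5.0265) = 0.1659
Gj-148: 16.59%, Gj-150: 83.41%.

16.59%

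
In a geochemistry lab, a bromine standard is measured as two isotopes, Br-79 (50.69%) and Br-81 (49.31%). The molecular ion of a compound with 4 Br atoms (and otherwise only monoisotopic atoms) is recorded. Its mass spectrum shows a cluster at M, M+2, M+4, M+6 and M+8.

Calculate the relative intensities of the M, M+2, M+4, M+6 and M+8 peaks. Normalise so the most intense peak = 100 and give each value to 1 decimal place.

Each Br atom is independently Br-79 (p = 0.5069) or Br-81 (q = 0.4931); the cluster is the binomial expansion (p + q)^4.
P(M) = 0.5069^4 = 0.066022
P(M+2) = 4 × 0.5069^3 × 0.4931^1 = 0.256899
P(M+4) = 6 × 0.5069^2 × 0.4931^2 = 0.374857
P(M+6) = 4 × 0.5069^1 × 0.4931^3 = 0.243101
P(M+8) = 0.4931^4 = 0.059121
The M+4 peak is largest (0.374857); scaling to 100 gives 17.6 : 68.5 : 100.0 : 64.9 : 15.8.

17.6 : 68.5 : 100.0 : 64.9 : 15.8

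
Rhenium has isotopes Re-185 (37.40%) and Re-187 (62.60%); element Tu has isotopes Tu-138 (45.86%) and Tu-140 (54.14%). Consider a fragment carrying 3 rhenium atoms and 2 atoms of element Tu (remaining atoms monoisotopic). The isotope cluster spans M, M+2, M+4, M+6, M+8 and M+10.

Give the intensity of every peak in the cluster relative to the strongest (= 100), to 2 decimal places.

3.17 : 23.41 : 68.67 : 100.00 : 72.26 : 20.73

Rhenium pattern (n=3): 0.05231362 : 0.26268713 : 0.43968487 : 0.24531438
Element Tu pattern (n=2): 0.21031396 : 0.49657208 : 0.29311396
Convolve the two distributions (both contribute in 2-u steps):
  M: 0.05231362×0.21031396 = 0.011002
  M+2: 0.05231362×0.49657208 + 0.26268713×0.21031396 = 0.081224
  M+4: 0.05231362×0.29311396 + 0.26268713×0.49657208 + 0.43968487×0.21031396 = 0.238249
  M+6: 0.26268713×0.29311396 + 0.43968487×0.49657208 + 0.24531438×0.21031396 = 0.346926
  M+8: 0.43968487×0.29311396 + 0.24531438×0.49657208 = 0.250694
  M+10: 0.24531438×0.29311396 = 0.071905
Scale to base peak (0.346926) = 100: 3.17 : 23.41 : 68.67 : 100.00 : 72.26 : 20.73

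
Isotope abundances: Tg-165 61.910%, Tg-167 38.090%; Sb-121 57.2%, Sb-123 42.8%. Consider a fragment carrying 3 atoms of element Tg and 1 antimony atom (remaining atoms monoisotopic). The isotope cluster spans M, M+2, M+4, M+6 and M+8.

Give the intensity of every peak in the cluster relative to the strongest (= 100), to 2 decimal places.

38.55 : 100.00 : 97.02 : 41.73 : 6.72

Element Tg pattern (n=3): 0.23729163 : 0.43797955 : 0.26946602 : 0.0552628
Antimony pattern (n=1): 0.5720 : 0.4280
Convolve the two distributions (both contribute in 2-u steps):
  M: 0.23729163×0.5720 = 0.135731
  M+2: 0.23729163×0.4280 + 0.43797955×0.5720 = 0.352085
  M+4: 0.43797955×0.4280 + 0.26946602×0.5720 = 0.341590
  M+6: 0.26946602×0.4280 + 0.0552628×0.5720 = 0.146942
  M+8: 0.0552628×0.4280 = 0.023652
Scale to base peak (0.352085) = 100: 38.55 : 100.00 : 97.02 : 41.73 : 6.72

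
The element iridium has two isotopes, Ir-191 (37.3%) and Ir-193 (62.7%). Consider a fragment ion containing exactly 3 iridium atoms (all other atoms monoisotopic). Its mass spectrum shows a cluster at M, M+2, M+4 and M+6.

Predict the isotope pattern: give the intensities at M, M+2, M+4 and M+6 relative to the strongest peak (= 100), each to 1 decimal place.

11.8 : 59.5 : 100.0 : 56.0

Each Ir atom is independently Ir-191 (p = 0.373) or Ir-193 (q = 0.627); the cluster is the binomial expansion (p + q)^3.
P(M) = 0.373^3 = 0.051895
P(M+2) = 3 × 0.373^2 × 0.627^1 = 0.261702
P(M+4) = 3 × 0.373^1 × 0.627^2 = 0.439911
P(M+6) = 0.627^3 = 0.246492
The M+4 peak is largest (0.439911); scaling to 100 gives 11.8 : 59.5 : 100.0 : 56.0.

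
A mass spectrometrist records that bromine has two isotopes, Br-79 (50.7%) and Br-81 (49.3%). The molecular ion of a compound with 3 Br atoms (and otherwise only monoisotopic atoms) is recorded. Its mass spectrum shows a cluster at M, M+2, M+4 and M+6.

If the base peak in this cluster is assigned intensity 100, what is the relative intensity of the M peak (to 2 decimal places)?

34.28

Binomial terms of (0.507 + 0.493)^3: M 0.1303, M+2 0.3802, M+4 0.3697, M+6 0.1198 → M+2 is the base peak.
P(M+2) = C(3,1) × 0.507^2 × 0.493^1 = 3 × 0.257049 × 0.4930 = 0.380175 (base)
P(M) = C(3,0) × 0.507^3 × 0.493^0 = 1 × 0.13032384 × 1.0000 = 0.130324
Relative intensity = 0.130324 / 0.380175 × 100 = 34.28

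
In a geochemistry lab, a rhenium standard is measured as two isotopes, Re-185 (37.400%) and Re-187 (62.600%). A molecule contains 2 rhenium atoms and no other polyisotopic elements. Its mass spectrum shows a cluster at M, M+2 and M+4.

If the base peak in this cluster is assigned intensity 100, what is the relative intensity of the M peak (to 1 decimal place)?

Term probabilities: M 0.1399, M+2 0.4682, M+4 0.3919. Base peak = M+2.
P(M+2) = C(2,1) × 0.37400^1 × 0.62600^1 = 2 × 0.3740 × 0.6260 = 0.468248 (base)
P(M) = C(2,0) × 0.37400^2 × 0.62600^0 = 1 × 0.139876 × 1.0000 = 0.139876
Relative intensity = 0.139876 / 0.468248 × 100 = 29.9

29.9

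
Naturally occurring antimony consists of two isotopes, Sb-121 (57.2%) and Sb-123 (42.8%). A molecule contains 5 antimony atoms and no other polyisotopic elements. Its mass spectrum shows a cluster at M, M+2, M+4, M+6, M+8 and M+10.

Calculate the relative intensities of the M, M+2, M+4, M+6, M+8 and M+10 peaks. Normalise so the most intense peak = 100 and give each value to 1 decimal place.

The 5 Sb atoms are independent, so intensities follow the terms of (0.572 + 0.428)^5.
P(M) = 0.572^5 = 0.061232
P(M+2) = 5 × 0.572^4 × 0.428^1 = 0.229086
P(M+4) = 10 × 0.572^3 × 0.428^2 = 0.342827
P(M+6) = 10 × 0.572^2 × 0.428^3 = 0.256521
P(M+8) = 5 × 0.572^1 × 0.428^4 = 0.095971
P(M+10) = 0.428^5 = 0.014362
The M+4 peak is largest (0.342827); scaling to 100 gives 17.9 : 66.8 : 100.0 : 74.8 : 28.0 : 4.2.

17.9 : 66.8 : 100.0 : 74.8 : 28.0 : 4.2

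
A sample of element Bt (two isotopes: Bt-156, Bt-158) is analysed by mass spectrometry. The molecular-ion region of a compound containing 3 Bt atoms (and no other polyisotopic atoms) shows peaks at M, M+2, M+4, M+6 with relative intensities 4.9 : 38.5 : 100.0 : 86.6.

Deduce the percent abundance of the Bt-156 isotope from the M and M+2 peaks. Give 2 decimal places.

If p is the fraction of Bt that is Bt-156, then I(M+2)/I(M) = [C(3,1)·p^2·(1−p)] / p^3 = 3·(1−p)/p = 38.5/4.9 = 7.8571
(1−p)/p = 7.8571/3 = 2.6190  ⇒  p = 1/(1 + 2.6190) = 0.2763
Bt-156: 27.63%, Bt-158: 72.37%.

27.63%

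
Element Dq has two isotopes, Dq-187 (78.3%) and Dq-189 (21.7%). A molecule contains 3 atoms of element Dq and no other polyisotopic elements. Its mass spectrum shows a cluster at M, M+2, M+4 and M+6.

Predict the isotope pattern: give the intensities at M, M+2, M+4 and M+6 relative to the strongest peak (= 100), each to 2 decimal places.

Each Dq atom is independently Dq-187 (p = 0.783) or Dq-189 (q = 0.217); the cluster is the binomial expansion (p + q)^3.
P(M) = 0.783^3 = 0.480049
P(M+2) = 3 × 0.783^2 × 0.217^1 = 0.399121
P(M+4) = 3 × 0.783^1 × 0.217^2 = 0.110612
P(M+6) = 0.217^3 = 0.010218
The M peak is largest (0.480049); scaling to 100 gives 100.00 : 83.14 : 23.04 : 2.13.

100.00 : 83.14 : 23.04 : 2.13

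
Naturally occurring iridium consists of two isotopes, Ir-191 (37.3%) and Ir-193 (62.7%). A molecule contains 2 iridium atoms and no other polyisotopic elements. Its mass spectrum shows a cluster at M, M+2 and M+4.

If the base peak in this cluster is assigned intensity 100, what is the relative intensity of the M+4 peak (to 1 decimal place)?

84.0

(0.373 + 0.627)^2 gives M 0.1391, M+2 0.4677, M+4 0.3931; the largest is M+2.
P(M+2) = C(2,1) × 0.373^1 × 0.627^1 = 2 × 0.3730 × 0.6270 = 0.467742 (base)
P(M+4) = C(2,2) × 0.373^0 × 0.627^2 = 1 × 1.0000 × 0.393129 = 0.393129
Relative intensity = 0.393129 / 0.467742 × 100 = 84.0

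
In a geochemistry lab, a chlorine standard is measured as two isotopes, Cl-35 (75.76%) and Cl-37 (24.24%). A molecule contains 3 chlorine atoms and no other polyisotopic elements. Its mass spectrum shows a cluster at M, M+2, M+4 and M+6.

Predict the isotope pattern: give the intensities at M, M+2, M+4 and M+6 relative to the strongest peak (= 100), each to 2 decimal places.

Each Cl atom is independently Cl-35 (p = 0.7576) or Cl-37 (q = 0.2424); the cluster is the binomial expansion (p + q)^3.
P(M) = 0.7576^3 = 0.434830
P(M+2) = 3 × 0.7576^2 × 0.2424^1 = 0.417382
P(M+4) = 3 × 0.7576^1 × 0.2424^2 = 0.133545
P(M+6) = 0.2424^3 = 0.014243
The M peak is largest (0.434830); scaling to 100 gives 100.00 : 95.99 : 30.71 : 3.28.

100.00 : 95.99 : 30.71 : 3.28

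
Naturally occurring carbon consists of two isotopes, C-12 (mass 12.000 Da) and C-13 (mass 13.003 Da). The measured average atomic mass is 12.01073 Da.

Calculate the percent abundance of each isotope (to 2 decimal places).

Let x be the fractional abundance of C-12; then C-13 has abundance 1 − x.
12.000·x + 13.003·(1 − x) = 12.01073
(12.000 − 13.003)·x = 12.01073 − 13.003
x = -0.99227 / -1.003 = 0.98930 → 98.93% C-12, 1.07% C-13.

C-12: 98.93%, C-13: 1.07%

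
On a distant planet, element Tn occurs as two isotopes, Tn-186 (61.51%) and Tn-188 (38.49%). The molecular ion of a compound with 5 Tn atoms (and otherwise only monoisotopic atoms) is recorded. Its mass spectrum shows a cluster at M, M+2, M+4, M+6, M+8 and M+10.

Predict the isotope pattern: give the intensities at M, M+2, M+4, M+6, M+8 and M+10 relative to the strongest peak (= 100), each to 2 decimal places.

25.54 : 79.90 : 100.00 : 62.58 : 19.58 : 2.45

Expanding (0.6151 + 0.3849)^5:
P(M) = 0.6151^5 = 0.088050
P(M+2) = 5 × 0.6151^4 × 0.3849^1 = 0.275487
P(M+4) = 10 × 0.6151^3 × 0.3849^2 = 0.344773
P(M+6) = 10 × 0.6151^2 × 0.3849^3 = 0.215742
P(M+8) = 5 × 0.6151^1 × 0.3849^4 = 0.067501
P(M+10) = 0.3849^5 = 0.008448
The M+4 peak is largest (0.344773); scaling to 100 gives 25.54 : 79.90 : 100.00 : 62.58 : 19.58 : 2.45.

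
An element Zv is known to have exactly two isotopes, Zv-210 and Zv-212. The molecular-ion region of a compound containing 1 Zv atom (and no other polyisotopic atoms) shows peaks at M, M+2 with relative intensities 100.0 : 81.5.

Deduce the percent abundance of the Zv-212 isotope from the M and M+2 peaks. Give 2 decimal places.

44.90%

If p is the fraction of Zv that is Zv-210, then I(M+2)/I(M) = [C(1,1)·p^0·(1−p)] / p^1 = 1·(1−p)/p = 81.5/100.0 = 0.8150
(1−p)/p = 0.8150/1 = 0.8150  ⇒  p = 1/(1 + 0.8150) = 0.5510
Zv-210: 55.10%, Zv-212: 44.90%.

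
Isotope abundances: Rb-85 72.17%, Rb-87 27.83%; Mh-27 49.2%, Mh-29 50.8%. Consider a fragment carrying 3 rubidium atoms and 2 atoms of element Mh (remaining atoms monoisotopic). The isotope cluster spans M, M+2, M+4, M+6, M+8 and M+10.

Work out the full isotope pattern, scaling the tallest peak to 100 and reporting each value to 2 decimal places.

Rubidium pattern (n=3): 0.37589809 : 0.43485841 : 0.16768892 : 0.02155458
Element Mh pattern (n=2): 0.242064 : 0.499872 : 0.258064
Convolve the two distributions (both contribute in 2-u steps):
  M: 0.37589809×0.242064 = 0.090991
  M+2: 0.37589809×0.499872 + 0.43485841×0.242064 = 0.293164
  M+4: 0.37589809×0.258064 + 0.43485841×0.499872 + 0.16768892×0.242064 = 0.354971
  M+6: 0.43485841×0.258064 + 0.16768892×0.499872 + 0.02155458×0.242064 = 0.201262
  M+8: 0.16768892×0.258064 + 0.02155458×0.499872 = 0.054049
  M+10: 0.02155458×0.258064 = 0.005562
Scale to base peak (0.354971) = 100: 25.63 : 82.59 : 100.00 : 56.70 : 15.23 : 1.57

25.63 : 82.59 : 100.00 : 56.70 : 15.23 : 1.57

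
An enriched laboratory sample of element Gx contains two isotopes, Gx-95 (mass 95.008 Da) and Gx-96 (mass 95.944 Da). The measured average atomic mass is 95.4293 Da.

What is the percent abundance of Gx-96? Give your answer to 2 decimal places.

45.01%

With x = fraction of Gx-95 (so Gx-96 is 1 − x):
95.008·x + 95.944·(1 − x) = 95.4293
(95.008 − 95.944)·x = 95.4293 − 95.944
x = -0.5147 / -0.936 = 0.54989 → 54.99% Gx-95, 45.01% Gx-96.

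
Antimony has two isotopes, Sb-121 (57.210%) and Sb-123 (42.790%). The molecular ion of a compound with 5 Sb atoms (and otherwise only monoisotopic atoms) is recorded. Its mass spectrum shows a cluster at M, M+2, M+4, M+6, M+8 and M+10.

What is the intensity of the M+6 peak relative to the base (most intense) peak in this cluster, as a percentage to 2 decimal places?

74.79%

Binomial terms of (0.57210 + 0.42790)^5: M 0.0613, M+2 0.2292, M+4 0.3428, M+6 0.2564, M+8 0.0959, M+10 0.0143 → M+4 is the base peak.
P(M+4) = C(5,2) × 0.57210^3 × 0.42790^2 = 10 × 0.18724742 × 0.18309841 = 0.342847 (base)
P(M+6) = C(5,3) × 0.57210^2 × 0.42790^3 = 10 × 0.32729841 × 0.07834781 = 0.256431
Relative intensity = 0.256431 / 0.342847 × 100 = 74.79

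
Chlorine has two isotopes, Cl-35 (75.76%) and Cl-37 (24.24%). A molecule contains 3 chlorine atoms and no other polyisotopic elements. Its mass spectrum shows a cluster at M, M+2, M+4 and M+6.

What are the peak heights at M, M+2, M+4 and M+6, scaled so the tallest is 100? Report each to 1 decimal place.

Each Cl atom is independently Cl-35 (p = 0.7576) or Cl-37 (q = 0.2424); the cluster is the binomial expansion (p + q)^3.
P(M) = 0.7576^3 = 0.434830
P(M+2) = 3 × 0.7576^2 × 0.2424^1 = 0.417382
P(M+4) = 3 × 0.7576^1 × 0.2424^2 = 0.133545
P(M+6) = 0.2424^3 = 0.014243
The M peak is largest (0.434830); scaling to 100 gives 100.0 : 96.0 : 30.7 : 3.3.

100.0 : 96.0 : 30.7 : 3.3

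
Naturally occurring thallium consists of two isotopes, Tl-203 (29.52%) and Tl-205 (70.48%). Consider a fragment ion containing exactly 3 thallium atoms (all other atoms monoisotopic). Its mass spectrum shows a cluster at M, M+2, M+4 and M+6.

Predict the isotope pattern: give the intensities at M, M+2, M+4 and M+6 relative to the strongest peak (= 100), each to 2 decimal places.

5.85 : 41.88 : 100.00 : 79.58

Each Tl atom is independently Tl-203 (p = 0.2952) or Tl-205 (q = 0.7048); the cluster is the binomial expansion (p + q)^3.
P(M) = 0.2952^3 = 0.025725
P(M+2) = 3 × 0.2952^2 × 0.7048^1 = 0.184255
P(M+4) = 3 × 0.2952^1 × 0.7048^2 = 0.439916
P(M+6) = 0.7048^3 = 0.350104
The M+4 peak is largest (0.439916); scaling to 100 gives 5.85 : 41.88 : 100.00 : 79.58.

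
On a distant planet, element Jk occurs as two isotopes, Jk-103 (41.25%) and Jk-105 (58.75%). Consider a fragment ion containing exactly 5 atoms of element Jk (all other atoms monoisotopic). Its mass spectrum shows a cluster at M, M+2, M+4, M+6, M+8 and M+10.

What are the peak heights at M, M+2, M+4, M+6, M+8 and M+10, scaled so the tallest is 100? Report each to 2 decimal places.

3.46 : 24.65 : 70.21 : 100.00 : 71.21 : 20.28

Expanding (0.4125 + 0.5875)^5:
P(M) = 0.4125^5 = 0.011943
P(M+2) = 5 × 0.4125^4 × 0.5875^1 = 0.085050
P(M+4) = 10 × 0.4125^3 × 0.5875^2 = 0.242263
P(M+6) = 10 × 0.4125^2 × 0.5875^3 = 0.345042
P(M+8) = 5 × 0.4125^1 × 0.5875^4 = 0.245711
P(M+10) = 0.5875^5 = 0.069991
The M+6 peak is largest (0.345042); scaling to 100 gives 3.46 : 24.65 : 70.21 : 100.00 : 71.21 : 20.28.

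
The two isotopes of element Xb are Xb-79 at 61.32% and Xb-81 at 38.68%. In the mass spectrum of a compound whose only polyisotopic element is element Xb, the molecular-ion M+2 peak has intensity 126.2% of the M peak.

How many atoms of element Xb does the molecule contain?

2

With n Xb atoms, P(M+2)/P(M) = C(n,1)·p^(n−1)q / p^n = n·q/p = n · 0.3868/0.6132.
n = 1.262 × 0.6132/0.3868 = 2.00 ≈ 2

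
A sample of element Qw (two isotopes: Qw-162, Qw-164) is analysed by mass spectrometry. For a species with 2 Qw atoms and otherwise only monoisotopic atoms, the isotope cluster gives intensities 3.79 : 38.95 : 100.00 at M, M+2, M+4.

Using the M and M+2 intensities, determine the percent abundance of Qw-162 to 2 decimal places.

16.29%

If p is the fraction of Qw that is Qw-162, then I(M+2)/I(M) = [C(2,1)·p^1·(1−p)] / p^2 = 2·(1−p)/p = 38.95/3.79 = 10.2770
(1−p)/p = 10.2770/2 = 5.1385  ⇒  p = 1/(1 + 5.1385) = 0.1629
Qw-162: 16.29%, Qw-164: 83.71%.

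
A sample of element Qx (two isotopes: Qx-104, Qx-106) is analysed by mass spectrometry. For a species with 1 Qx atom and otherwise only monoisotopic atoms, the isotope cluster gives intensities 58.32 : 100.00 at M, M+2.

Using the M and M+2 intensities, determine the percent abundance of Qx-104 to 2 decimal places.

36.84%

Let p = fractional abundance of Qx-104. I(M+2)/I(M) = [C(1,1)·p^0·(1−p)] / p^1 = 1·(1−p)/p = 100.00/58.32 = 1.7147
(1−p)/p = 1.7147/1 = 1.7147  ⇒  p = 1/(1 + 1.7147) = 0.3684
Qx-104: 36.84%, Qx-106: 63.16%.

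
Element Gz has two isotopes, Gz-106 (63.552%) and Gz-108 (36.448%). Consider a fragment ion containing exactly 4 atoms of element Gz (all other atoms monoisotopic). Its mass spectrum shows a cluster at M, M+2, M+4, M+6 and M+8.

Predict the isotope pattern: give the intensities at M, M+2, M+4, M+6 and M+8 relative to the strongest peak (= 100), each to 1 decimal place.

Expanding (0.63552 + 0.36448)^4:
P(M) = 0.63552^4 = 0.163124
P(M+2) = 4 × 0.63552^3 × 0.36448^1 = 0.374215
P(M+4) = 6 × 0.63552^2 × 0.36448^2 = 0.321927
P(M+6) = 4 × 0.63552^1 × 0.36448^3 = 0.123086
P(M+8) = 0.36448^4 = 0.017648
The M+2 peak is largest (0.374215); scaling to 100 gives 43.6 : 100.0 : 86.0 : 32.9 : 4.7.

43.6 : 100.0 : 86.0 : 32.9 : 4.7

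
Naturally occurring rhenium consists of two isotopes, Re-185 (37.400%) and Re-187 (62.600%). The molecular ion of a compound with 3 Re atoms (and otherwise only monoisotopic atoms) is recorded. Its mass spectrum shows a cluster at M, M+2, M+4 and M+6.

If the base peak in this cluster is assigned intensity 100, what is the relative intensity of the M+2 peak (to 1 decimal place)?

59.7

(0.37400 + 0.62600)^3 gives M 0.0523, M+2 0.2627, M+4 0.4397, M+6 0.2453; the largest is M+4.
P(M+4) = C(3,2) × 0.37400^1 × 0.62600^2 = 3 × 0.3740 × 0.391876 = 0.439685 (base)
P(M+2) = C(3,1) × 0.37400^2 × 0.62600^1 = 3 × 0.139876 × 0.6260 = 0.262687
Relative intensity = 0.262687 / 0.439685 × 100 = 59.7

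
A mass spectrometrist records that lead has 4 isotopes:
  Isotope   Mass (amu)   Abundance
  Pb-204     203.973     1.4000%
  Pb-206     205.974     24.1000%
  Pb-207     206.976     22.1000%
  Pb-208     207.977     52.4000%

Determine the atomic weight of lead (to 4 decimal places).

Ar = Σ fᵢ·mᵢ = 0.014000 × 203.973 + 0.241000 × 205.974 + 0.221000 × 206.976 + 0.524000 × 207.977
= 2.85562 + 49.63973 + 45.74170 + 108.97995 = 207.21700 amu

207.2170 amu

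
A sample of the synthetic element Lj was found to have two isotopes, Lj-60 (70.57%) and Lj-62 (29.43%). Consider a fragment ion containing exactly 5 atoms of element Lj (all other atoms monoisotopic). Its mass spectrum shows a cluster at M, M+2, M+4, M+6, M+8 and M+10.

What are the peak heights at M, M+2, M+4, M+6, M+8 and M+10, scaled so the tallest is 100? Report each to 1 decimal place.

Each Lj atom is independently Lj-60 (p = 0.7057) or Lj-62 (q = 0.2943); the cluster is the binomial expansion (p + q)^5.
P(M) = 0.7057^5 = 0.175025
P(M+2) = 5 × 0.7057^4 × 0.2943^1 = 0.364956
P(M+4) = 10 × 0.7057^3 × 0.2943^2 = 0.304397
P(M+6) = 10 × 0.7057^2 × 0.2943^3 = 0.126944
P(M+8) = 5 × 0.7057^1 × 0.2943^4 = 0.026470
P(M+10) = 0.2943^5 = 0.002208
The M+2 peak is largest (0.364956); scaling to 100 gives 48.0 : 100.0 : 83.4 : 34.8 : 7.3 : 0.6.

48.0 : 100.0 : 83.4 : 34.8 : 7.3 : 0.6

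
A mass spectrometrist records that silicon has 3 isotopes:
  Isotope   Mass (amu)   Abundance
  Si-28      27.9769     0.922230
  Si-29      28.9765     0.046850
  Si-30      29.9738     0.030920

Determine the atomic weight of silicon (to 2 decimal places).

Ar = Σ fᵢ·mᵢ = 0.922230 × 27.9769 + 0.046850 × 28.9765 + 0.030920 × 29.9738
= 25.80114 + 1.35755 + 0.92679 = 28.08548 amu

28.09 amu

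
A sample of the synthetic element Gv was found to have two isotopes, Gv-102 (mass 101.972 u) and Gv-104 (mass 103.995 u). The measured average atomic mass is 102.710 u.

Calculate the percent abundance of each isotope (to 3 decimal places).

Writing the weighted mean with unknown fraction x of Gv-102:
101.972·x + 103.995·(1 − x) = 102.710
(101.972 − 103.995)·x = 102.710 − 103.995
x = -1.285 / -2.023 = 0.63520 → 63.520% Gv-102, 36.480% Gv-104.

Gv-102: 63.520%, Gv-104: 36.480%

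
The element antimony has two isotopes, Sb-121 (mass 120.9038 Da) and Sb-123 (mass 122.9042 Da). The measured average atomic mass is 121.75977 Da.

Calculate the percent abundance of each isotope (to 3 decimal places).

Sb-121: 57.210%, Sb-123: 42.790%

With x = fraction of Sb-121 (so Sb-123 is 1 − x):
120.9038·x + 122.9042·(1 − x) = 121.75977
(120.9038 − 122.9042)·x = 121.75977 − 122.9042
x = -1.14443 / -2.0004 = 0.57210 → 57.210% Sb-121, 42.790% Sb-123.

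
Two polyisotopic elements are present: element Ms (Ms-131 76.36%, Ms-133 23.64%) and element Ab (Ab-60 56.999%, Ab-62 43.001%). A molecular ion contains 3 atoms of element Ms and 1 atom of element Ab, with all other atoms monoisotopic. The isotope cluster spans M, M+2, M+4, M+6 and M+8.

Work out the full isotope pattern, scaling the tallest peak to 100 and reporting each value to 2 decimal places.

Element Ms pattern (n=3): 0.44524368 : 0.41352385 : 0.12802127 : 0.0132112
Element Ab pattern (n=1): 0.56999 : 0.43001
Convolve the two distributions (both contribute in 2-u steps):
  M: 0.44524368×0.56999 = 0.253784
  M+2: 0.44524368×0.43001 + 0.41352385×0.56999 = 0.427164
  M+4: 0.41352385×0.43001 + 0.12802127×0.56999 = 0.250790
  M+6: 0.12802127×0.43001 + 0.0132112×0.56999 = 0.062581
  M+8: 0.0132112×0.43001 = 0.005681
Scale to base peak (0.427164) = 100: 59.41 : 100.00 : 58.71 : 14.65 : 1.33

59.41 : 100.00 : 58.71 : 14.65 : 1.33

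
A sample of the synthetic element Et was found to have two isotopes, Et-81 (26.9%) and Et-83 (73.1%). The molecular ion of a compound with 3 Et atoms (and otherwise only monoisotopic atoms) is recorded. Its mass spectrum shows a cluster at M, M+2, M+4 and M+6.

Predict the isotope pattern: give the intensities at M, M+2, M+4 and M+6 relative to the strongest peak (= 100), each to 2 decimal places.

4.51 : 36.80 : 100.00 : 90.58

Expanding (0.269 + 0.731)^3:
P(M) = 0.269^3 = 0.019465
P(M+2) = 3 × 0.269^2 × 0.731^1 = 0.158688
P(M+4) = 3 × 0.269^1 × 0.731^2 = 0.431229
P(M+6) = 0.731^3 = 0.390618
The M+4 peak is largest (0.431229); scaling to 100 gives 4.51 : 36.80 : 100.00 : 90.58.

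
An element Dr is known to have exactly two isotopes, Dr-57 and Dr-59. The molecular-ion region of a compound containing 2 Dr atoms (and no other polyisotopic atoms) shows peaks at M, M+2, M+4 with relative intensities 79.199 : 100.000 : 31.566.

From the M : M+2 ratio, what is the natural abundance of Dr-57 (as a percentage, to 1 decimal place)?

61.3%

Let p = fractional abundance of Dr-57. I(M+2)/I(M) = [C(2,1)·p^1·(1−p)] / p^2 = 2·(1−p)/p = 100.000/79.199 = 1.2626
(1−p)/p = 1.2626/2 = 0.6313  ⇒  p = 1/(1 + 0.6313) = 0.6130
Dr-57: 61.3%, Dr-59: 38.7%.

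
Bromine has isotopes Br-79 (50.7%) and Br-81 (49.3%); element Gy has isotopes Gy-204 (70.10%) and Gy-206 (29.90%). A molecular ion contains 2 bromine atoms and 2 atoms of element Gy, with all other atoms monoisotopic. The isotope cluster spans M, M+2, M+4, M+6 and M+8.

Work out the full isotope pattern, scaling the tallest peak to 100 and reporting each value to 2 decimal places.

Bromine pattern (n=2): 0.257049 : 0.499902 : 0.243049
Element Gy pattern (n=2): 0.491401 : 0.419198 : 0.089401
Convolve the two distributions (both contribute in 2-u steps):
  M: 0.257049×0.491401 = 0.126314
  M+2: 0.257049×0.419198 + 0.499902×0.491401 = 0.353407
  M+4: 0.257049×0.089401 + 0.499902×0.419198 + 0.243049×0.491401 = 0.351973
  M+6: 0.499902×0.089401 + 0.243049×0.419198 = 0.146577
  M+8: 0.243049×0.089401 = 0.021729
Scale to base peak (0.353407) = 100: 35.74 : 100.00 : 99.59 : 41.48 : 6.15

35.74 : 100.00 : 99.59 : 41.48 : 6.15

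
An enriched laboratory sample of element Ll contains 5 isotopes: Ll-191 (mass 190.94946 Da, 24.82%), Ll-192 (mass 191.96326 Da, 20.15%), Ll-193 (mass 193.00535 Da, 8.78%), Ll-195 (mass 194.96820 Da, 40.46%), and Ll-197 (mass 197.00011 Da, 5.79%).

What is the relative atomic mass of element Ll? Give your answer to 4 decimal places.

The abundance-weighted mean is 0.2482 × 190.94946 + 0.2015 × 191.96326 + 0.0878 × 193.00535 + 0.4046 × 194.96820 + 0.0579 × 197.00011
= 47.393656 + 38.680597 + 16.945870 + 78.884134 + 11.406306 = 193.310563 Da

193.3106 Da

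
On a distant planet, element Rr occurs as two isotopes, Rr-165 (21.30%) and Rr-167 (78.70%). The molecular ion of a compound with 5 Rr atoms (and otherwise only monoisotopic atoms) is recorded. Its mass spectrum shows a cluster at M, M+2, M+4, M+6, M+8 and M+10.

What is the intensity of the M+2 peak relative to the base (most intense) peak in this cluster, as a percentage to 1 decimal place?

2.0%

Binomial terms of (0.2130 + 0.7870)^5: M 0.0004, M+2 0.0081, M+4 0.0599, M+6 0.2211, M+8 0.4086, M+10 0.3019 → M+8 is the base peak.
P(M+8) = C(5,4) × 0.2130^1 × 0.7870^4 = 5 × 0.2130 × 0.38361796 = 0.408553 (base)
P(M+2) = C(5,1) × 0.2130^4 × 0.7870^1 = 5 × 0.00205835 × 0.7870 = 0.008100
Relative intensity = 0.008100 / 0.408553 × 100 = 2.0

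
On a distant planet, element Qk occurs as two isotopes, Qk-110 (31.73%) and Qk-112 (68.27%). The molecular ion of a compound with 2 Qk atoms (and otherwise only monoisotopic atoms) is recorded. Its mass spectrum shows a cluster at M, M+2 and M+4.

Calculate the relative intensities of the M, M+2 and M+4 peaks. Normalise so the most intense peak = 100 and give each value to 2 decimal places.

Each Qk atom is independently Qk-110 (p = 0.3173) or Qk-112 (q = 0.6827); the cluster is the binomial expansion (p + q)^2.
P(M) = 0.3173^2 = 0.100679
P(M+2) = 2 × 0.3173^1 × 0.6827^1 = 0.433241
P(M+4) = 0.6827^2 = 0.466079
The M+4 peak is largest (0.466079); scaling to 100 gives 21.60 : 92.95 : 100.00.

21.60 : 92.95 : 100.00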